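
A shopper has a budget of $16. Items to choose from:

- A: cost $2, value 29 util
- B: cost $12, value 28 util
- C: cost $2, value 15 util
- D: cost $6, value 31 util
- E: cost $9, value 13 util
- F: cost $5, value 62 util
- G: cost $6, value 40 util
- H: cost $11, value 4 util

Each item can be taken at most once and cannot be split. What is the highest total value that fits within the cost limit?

146 util

Check high-value combinations within $16:
- A+C+F+G: cost 2+2+5+6=15, value 29+15+62+40=146
- A+C+D+F: cost 2+2+6+5=15, value 29+15+31+62=137
- A+F+G: cost 2+5+6=13, value 29+62+40=131
- A+D+F: cost 2+6+5=13, value 29+31+62=122
Best: 146 util.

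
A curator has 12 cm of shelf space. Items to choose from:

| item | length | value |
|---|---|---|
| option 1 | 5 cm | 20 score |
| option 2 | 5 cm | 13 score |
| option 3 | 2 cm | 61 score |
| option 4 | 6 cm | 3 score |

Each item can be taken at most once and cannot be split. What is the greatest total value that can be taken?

Check high-value combinations within 12 cm:
- option 1+option 2+option 3: length 5+5+2=12, value 20+13+61=94
- option 1+option 3: length 5+2=7, value 20+61=81
- option 2+option 3: length 5+2=7, value 13+61=74
- option 3+option 4: length 2+6=8, value 61+3=64
Best: 94 score.

94 score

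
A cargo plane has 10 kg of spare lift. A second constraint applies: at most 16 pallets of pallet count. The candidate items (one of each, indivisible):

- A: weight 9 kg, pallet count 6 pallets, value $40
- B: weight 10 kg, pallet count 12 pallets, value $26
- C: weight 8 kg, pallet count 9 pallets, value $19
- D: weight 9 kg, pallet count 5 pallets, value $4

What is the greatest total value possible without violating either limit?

Feasible sets respecting both limits:
- A: weight 9, pallet count 6, value 40
- B: weight 10, pallet count 12, value 26
- C: weight 8, pallet count 9, value 19
- D: weight 9, pallet count 5, value 4
Best: $40.

$40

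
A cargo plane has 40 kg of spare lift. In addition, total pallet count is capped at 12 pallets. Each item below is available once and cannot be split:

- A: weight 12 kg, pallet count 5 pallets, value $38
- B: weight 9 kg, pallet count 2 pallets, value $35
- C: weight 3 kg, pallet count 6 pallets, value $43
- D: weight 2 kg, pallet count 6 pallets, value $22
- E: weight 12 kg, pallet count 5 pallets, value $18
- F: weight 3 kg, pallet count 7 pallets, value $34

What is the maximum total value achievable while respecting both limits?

Feasible sets respecting both limits:
- A+B+E: weight 33, pallet count 12, value 91
- A+C: weight 15, pallet count 11, value 81
- B+C: weight 12, pallet count 8, value 78
- A+B: weight 21, pallet count 7, value 73
Best: $91.

$91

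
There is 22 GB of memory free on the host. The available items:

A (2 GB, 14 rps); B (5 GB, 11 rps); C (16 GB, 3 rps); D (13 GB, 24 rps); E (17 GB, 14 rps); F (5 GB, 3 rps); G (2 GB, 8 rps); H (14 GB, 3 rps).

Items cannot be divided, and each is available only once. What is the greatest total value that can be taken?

57 rps

Check high-value combinations within 22 GB:
- A+B+D+G: memory 2+5+13+2=22, value 14+11+24+8=57
- A+B+D: memory 2+5+13=20, value 14+11+24=49
- A+D+F+G: memory 2+13+5+2=22, value 14+24+3+8=49
Best: 57 rps.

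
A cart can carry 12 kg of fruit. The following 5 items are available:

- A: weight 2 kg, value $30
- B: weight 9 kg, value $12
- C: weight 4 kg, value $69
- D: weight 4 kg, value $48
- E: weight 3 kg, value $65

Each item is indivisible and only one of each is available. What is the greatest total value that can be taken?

This is a 0/1 knapsack; check combinations near the capacity.
- C+D+E: weight 4+4+3=11, value 69+48+65=182
- A+C+E: weight 2+4+3=9, value 30+69+65=164
- A+C+D: weight 2+4+4=10, value 30+69+48=147
Best: $182.

$182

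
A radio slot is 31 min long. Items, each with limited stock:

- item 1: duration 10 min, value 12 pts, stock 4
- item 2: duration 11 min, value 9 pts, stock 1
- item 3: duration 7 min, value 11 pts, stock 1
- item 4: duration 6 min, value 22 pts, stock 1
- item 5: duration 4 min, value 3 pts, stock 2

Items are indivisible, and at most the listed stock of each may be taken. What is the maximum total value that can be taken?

51 pts

Best selections within duration 31 and stock limits:
- 1×item 1 + 1×item 3 + 1×item 4 + 2×item 5: duration 31, value 51
- 2×item 1 + 1×item 4 + 1×item 5: duration 30, value 49
- 1×item 1 + 1×item 3 + 1×item 4 + 1×item 5: duration 27, value 48
- 2×item 1 + 1×item 4: duration 26, value 46
Best: 51 pts.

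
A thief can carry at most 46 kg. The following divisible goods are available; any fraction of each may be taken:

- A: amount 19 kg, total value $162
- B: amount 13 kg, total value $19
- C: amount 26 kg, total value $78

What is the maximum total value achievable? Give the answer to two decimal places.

241.46

Take in order of value per unit:
- A (162/19 per unit): all 19 → value 162, running total 162.00
- C (78/26 per unit): all 26 → value 78, running total 240.00
- B (19/13 per unit): 1 of 13 → value 1×19/13 = 1.4615, running total 241.46
Total 241.46.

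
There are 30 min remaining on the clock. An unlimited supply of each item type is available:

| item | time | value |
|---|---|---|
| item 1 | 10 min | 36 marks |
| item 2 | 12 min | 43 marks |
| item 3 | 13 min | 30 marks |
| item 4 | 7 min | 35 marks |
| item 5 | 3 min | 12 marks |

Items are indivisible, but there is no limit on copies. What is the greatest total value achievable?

141 marks

Best value-per-unit is item 4 at 35/7; filling with it alone gives 4×35 = 140.
Optimal mix: 3×item 4 + 3×item 5 → time 30, value 141.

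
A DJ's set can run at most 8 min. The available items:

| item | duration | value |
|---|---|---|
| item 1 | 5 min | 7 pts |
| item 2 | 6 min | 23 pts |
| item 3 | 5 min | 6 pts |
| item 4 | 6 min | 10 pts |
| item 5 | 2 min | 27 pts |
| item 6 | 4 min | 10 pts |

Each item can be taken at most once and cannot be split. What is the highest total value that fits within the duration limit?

50 pts

Check high-value combinations within 8 min:
- item 2+item 5: duration 6+2=8, value 23+27=50
- item 5+item 6: duration 2+4=6, value 27+10=37
- item 4+item 5: duration 6+2=8, value 10+27=37
Best: 50 pts.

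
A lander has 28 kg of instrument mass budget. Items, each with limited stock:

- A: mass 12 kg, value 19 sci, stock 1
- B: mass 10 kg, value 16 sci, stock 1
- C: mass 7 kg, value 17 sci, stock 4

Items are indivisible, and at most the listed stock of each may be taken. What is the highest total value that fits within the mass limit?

68 sci

Top feasible selections:
- 4×C: mass 28, value 68
- 1×A + 2×C: mass 26, value 53
Best: 68 sci.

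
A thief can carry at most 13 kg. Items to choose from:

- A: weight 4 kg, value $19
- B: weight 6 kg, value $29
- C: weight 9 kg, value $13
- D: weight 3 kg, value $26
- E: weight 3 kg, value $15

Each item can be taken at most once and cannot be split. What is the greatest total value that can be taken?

$74

Check high-value combinations within 13 kg:
- A+B+D: weight 4+6+3=13, value 19+29+26=74
- B+D+E: weight 6+3+3=12, value 29+26+15=70
- A+B+E: weight 4+6+3=13, value 19+29+15=63
- A+D+E: weight 4+3+3=10, value 19+26+15=60
Best: $74.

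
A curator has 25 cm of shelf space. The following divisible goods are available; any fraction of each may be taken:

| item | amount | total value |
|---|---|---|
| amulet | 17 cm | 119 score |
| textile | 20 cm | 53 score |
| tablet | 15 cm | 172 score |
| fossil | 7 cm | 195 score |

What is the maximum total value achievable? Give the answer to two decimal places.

Take in order of value per unit:
- fossil (195/7 per unit): all 7 → value 195, running total 195.00
- tablet (172/15 per unit): all 15 → value 172, running total 367.00
- amulet (119/17 per unit): 3 of 17 → value 3×119/17 = 21.0000, running total 388.00
Total 388.00.

388.00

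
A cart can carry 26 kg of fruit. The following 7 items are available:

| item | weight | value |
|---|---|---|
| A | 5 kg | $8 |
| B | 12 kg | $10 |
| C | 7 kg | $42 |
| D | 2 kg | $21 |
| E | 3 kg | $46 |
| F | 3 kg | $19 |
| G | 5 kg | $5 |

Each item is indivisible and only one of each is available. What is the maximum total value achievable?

Check high-value combinations within 26 kg:
- A+C+D+E+F+G: weight 5+7+2+3+3+5=25, value 8+42+21+46+19+5=141
- A+C+D+E+F: weight 5+7+2+3+3=20, value 8+42+21+46+19=136
- C+D+E+F+G: weight 7+2+3+3+5=20, value 42+21+46+19+5=133
- C+D+E+F: weight 7+2+3+3=15, value 42+21+46+19=128
Best: $141.

$141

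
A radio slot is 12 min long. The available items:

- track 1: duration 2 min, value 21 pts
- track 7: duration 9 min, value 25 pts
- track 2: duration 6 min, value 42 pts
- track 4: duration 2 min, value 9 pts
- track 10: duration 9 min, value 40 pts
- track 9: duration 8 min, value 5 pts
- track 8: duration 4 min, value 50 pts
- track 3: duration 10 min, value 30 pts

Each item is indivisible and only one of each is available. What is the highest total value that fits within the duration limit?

Check high-value combinations within 12 min:
- track 1+track 2+track 8: duration 2+6+4=12, value 21+42+50=113
- track 2+track 4+track 8: duration 6+2+4=12, value 42+9+50=101
- track 2+track 8: duration 6+4=10, value 42+50=92
Best: 113 pts.

113 pts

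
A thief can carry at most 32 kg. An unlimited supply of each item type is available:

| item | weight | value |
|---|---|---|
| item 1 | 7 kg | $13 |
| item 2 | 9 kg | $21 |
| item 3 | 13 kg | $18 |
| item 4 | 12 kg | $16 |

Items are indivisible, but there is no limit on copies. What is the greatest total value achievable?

$68

Best value-per-unit is item 2 at 21/9; filling with it alone gives 3×21 = 63.
Optimal mix: 2×item 1 + 2×item 2 → weight 32, value 68.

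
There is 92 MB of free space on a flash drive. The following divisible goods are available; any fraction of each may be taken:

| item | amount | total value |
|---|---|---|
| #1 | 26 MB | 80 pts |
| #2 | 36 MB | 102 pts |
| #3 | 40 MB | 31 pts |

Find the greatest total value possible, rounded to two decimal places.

205.25

Take in order of value per unit:
- #1 (80/26 per unit): all 26 → value 80, running total 80.00
- #2 (102/36 per unit): all 36 → value 102, running total 182.00
- #3 (31/40 per unit): 30 of 40 → value 30×31/40 = 23.2500, running total 205.25
Total 205.25.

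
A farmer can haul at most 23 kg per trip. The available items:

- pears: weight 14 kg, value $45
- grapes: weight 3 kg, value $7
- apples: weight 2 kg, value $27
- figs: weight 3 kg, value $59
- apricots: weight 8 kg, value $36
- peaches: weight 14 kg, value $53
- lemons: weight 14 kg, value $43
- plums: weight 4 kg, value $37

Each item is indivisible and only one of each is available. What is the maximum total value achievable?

$176

This is a 0/1 knapsack; check combinations near the capacity.
- apples+figs+peaches+plums: weight 2+3+14+4=23, value 27+59+53+37=176
- pears+apples+figs+plums: weight 14+2+3+4=23, value 45+27+59+37=168
- grapes+apples+figs+apricots+plums: weight 3+2+3+8+4=20, value 7+27+59+36+37=166
- apples+figs+lemons+plums: weight 2+3+14+4=23, value 27+59+43+37=166
- apples+figs+apricots+plums: weight 2+3+8+4=17, value 27+59+36+37=159
Best: $176.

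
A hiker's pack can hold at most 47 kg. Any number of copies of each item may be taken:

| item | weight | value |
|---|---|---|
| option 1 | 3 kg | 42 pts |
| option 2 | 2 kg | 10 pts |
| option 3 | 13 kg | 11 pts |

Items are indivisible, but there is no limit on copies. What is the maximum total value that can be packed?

Best value-per-unit is option 1 at 42/3; filling with it alone gives 15×42 = 630.
Optimal mix: 15×option 1 + 1×option 2 → weight 47, value 640.

640 pts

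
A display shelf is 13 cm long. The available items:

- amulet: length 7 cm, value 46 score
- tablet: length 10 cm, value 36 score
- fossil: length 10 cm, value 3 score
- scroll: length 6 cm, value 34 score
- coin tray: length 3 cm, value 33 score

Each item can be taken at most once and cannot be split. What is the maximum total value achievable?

Check high-value combinations within 13 cm:
- amulet+scroll: length 7+6=13, value 46+34=80
- amulet+coin tray: length 7+3=10, value 46+33=79
- tablet+coin tray: length 10+3=13, value 36+33=69
- scroll+coin tray: length 6+3=9, value 34+33=67
Best: 80 score.

80 score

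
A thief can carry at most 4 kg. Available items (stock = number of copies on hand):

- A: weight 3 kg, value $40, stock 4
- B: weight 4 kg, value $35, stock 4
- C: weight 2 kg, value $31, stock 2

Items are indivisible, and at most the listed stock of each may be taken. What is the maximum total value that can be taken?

Best selections within weight 4 and stock limits:
- 2×C: weight 4, value 62
- 1×A: weight 3, value 40
- 1×B: weight 4, value 35
- 1×C: weight 2, value 31
Best: $62.

$62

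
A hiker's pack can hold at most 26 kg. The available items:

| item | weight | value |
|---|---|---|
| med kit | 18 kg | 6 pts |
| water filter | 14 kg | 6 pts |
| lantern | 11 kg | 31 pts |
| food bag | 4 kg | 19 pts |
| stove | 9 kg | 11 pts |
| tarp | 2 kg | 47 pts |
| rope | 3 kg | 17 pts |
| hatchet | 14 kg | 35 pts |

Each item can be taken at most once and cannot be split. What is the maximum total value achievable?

118 pts

Check high-value combinations within 26 kg:
- food bag+tarp+rope+hatchet: weight 4+2+3+14=23, value 19+47+17+35=118
- lantern+food bag+tarp+rope: weight 11+4+2+3=20, value 31+19+47+17=114
- lantern+food bag+stove+tarp: weight 11+4+9+2=26, value 31+19+11+47=108
- lantern+stove+tarp+rope: weight 11+9+2+3=25, value 31+11+47+17=106
Best: 118 pts.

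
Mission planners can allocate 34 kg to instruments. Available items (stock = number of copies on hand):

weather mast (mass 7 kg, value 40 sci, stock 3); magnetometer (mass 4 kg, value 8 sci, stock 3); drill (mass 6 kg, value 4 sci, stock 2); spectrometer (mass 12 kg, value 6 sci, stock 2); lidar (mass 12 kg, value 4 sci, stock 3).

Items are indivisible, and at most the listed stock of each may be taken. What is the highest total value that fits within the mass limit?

Best selections within mass 34 and stock limits:
- 3×weather mast + 3×magnetometer: mass 33, value 144
- 3×weather mast + 2×magnetometer: mass 29, value 136
- 3×weather mast + 1×magnetometer + 1×drill: mass 31, value 132
- 3×weather mast + 1×magnetometer: mass 25, value 128
Best: 144 sci.

144 sci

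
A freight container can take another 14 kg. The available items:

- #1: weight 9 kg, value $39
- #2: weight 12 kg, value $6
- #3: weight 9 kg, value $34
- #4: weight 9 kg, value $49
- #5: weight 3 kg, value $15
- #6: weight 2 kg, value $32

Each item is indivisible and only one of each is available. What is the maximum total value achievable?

Check high-value combinations within 14 kg:
- #4+#5+#6: weight 9+3+2=14, value 49+15+32=96
- #1+#5+#6: weight 9+3+2=14, value 39+15+32=86
- #4+#6: weight 9+2=11, value 49+32=81
Best: $96.

$96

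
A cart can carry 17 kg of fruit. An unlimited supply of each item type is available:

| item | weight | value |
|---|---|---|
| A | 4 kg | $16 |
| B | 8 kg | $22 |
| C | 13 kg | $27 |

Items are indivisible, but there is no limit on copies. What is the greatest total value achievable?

Best value-per-unit is A at 16/4, and filling with it alone uses weight 4×4=16. No mix of the others beats 4×16 = 64.

$64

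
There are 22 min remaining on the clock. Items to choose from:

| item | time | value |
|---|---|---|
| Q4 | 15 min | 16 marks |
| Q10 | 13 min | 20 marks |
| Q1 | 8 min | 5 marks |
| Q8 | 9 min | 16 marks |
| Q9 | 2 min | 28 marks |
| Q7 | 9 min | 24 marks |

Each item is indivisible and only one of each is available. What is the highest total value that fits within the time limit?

68 marks

Check high-value combinations within 22 min:
- Q8+Q9+Q7: time 9+2+9=20, value 16+28+24=68
- Q1+Q9+Q7: time 8+2+9=19, value 5+28+24=57
- Q9+Q7: time 2+9=11, value 28+24=52
- Q1+Q8+Q9: time 8+9+2=19, value 5+16+28=49
Best: 68 marks.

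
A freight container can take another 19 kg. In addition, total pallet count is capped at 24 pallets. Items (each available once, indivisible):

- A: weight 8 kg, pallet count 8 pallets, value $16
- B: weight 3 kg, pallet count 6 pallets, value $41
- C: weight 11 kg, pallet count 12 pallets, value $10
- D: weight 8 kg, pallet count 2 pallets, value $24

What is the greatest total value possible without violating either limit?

$81

Feasible sets respecting both limits:
- A+B+D: weight 19, pallet count 16, value 81
- B+D: weight 11, pallet count 8, value 65
- A+B: weight 11, pallet count 14, value 57
- B+C: weight 14, pallet count 18, value 51
Best: $81.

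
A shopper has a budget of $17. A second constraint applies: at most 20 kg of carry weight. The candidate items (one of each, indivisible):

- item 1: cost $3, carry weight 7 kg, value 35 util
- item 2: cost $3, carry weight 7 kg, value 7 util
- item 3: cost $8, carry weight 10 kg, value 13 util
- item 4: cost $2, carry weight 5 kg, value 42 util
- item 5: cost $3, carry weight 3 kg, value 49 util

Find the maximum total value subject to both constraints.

Feasible sets respecting both limits:
- item 1+item 4+item 5: cost 8, carry weight 15, value 126
- item 3+item 4+item 5: cost 13, carry weight 18, value 104
- item 2+item 4+item 5: cost 8, carry weight 15, value 98
Best: 126 util.

126 util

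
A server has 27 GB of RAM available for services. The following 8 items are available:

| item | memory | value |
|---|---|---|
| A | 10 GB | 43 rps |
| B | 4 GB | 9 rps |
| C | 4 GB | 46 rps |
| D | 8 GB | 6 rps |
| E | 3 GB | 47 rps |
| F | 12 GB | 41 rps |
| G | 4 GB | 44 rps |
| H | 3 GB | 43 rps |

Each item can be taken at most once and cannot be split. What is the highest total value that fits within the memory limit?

Check high-value combinations within 27 GB:
- A+C+E+G+H: memory 10+4+3+4+3=24, value 43+46+47+44+43=223
- C+E+F+G+H: memory 4+3+12+4+3=26, value 46+47+41+44+43=221
- B+C+D+E+G+H: memory 4+4+8+3+4+3=26, value 9+46+6+47+44+43=195
Best: 223 rps.

223 rps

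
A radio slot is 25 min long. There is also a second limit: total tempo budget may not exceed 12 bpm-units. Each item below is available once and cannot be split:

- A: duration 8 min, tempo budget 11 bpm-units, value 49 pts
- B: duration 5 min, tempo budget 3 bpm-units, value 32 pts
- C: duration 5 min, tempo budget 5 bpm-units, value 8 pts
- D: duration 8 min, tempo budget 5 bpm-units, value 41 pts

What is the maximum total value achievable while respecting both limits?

Feasible sets respecting both limits:
- B+D: duration 13, tempo budget 8, value 73
- A: duration 8, tempo budget 11, value 49
- C+D: duration 13, tempo budget 10, value 49
Best: 73 pts.

73 pts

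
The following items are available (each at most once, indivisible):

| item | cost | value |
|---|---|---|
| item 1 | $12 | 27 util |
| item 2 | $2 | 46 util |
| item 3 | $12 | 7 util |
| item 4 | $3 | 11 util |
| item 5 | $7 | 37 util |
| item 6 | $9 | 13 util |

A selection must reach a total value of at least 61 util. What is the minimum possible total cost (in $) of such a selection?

9

Subsets with value ≥ 61, sorted by total cost:
- item 2+item 5: cost 9, value 83
- item 2+item 4+item 5: cost 12, value 94
- item 1+item 2: cost 14, value 73
Minimum cost: 9 $.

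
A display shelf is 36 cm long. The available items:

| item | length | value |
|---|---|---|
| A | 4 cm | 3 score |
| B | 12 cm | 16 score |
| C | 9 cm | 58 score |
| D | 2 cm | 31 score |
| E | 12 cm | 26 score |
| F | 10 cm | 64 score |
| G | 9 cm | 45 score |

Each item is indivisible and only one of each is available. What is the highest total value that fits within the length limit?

201 score

Check high-value combinations within 36 cm:
- A+C+D+F+G: length 4+9+2+10+9=34, value 3+58+31+64+45=201
- C+D+F+G: length 9+2+10+9=30, value 58+31+64+45=198
- C+D+E+F: length 9+2+12+10=33, value 58+31+26+64=179
Best: 201 score.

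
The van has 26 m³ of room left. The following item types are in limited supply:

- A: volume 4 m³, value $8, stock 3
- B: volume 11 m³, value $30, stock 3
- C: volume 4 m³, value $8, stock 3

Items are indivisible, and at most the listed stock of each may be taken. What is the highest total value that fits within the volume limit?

Best selections within volume 26 and stock limits:
- 2×B + 1×C: volume 26, value 68
- 1×A + 2×B: volume 26, value 68
Best: $68.

$68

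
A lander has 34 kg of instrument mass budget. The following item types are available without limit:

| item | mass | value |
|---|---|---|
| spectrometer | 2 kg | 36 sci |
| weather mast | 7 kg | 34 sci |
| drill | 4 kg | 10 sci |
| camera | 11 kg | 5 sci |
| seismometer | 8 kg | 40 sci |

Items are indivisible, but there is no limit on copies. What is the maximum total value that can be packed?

Best value-per-unit is spectrometer at 36/2, and filling with it alone uses mass 17×2=34. No mix of the others beats 17×36 = 612.

612 sci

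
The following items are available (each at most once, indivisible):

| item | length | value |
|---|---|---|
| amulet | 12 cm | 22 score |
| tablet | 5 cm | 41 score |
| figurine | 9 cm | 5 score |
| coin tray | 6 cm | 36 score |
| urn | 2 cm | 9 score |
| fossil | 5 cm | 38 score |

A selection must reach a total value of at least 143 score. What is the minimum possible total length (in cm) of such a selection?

Subsets with value ≥ 143, sorted by total length:
- amulet+tablet+coin tray+urn+fossil: length 30, value 146
- amulet+tablet+figurine+coin tray+urn+fossil: length 39, value 151
Minimum length: 30 cm.

30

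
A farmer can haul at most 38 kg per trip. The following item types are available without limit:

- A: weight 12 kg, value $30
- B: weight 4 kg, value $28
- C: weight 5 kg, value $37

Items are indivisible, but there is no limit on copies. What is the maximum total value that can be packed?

$278

Best value-per-unit is C at 37/5; filling with it alone gives 7×37 = 259.
Optimal mix: 2×B + 6×C → weight 38, value 278.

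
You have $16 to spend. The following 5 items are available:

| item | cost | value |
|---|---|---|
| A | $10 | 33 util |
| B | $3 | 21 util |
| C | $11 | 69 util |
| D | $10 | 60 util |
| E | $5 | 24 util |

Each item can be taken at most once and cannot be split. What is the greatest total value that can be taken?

Check high-value combinations within $16:
- C+E: cost 11+5=16, value 69+24=93
- B+C: cost 3+11=14, value 21+69=90
- D+E: cost 10+5=15, value 60+24=84
- B+D: cost 3+10=13, value 21+60=81
Best: 93 util.

93 util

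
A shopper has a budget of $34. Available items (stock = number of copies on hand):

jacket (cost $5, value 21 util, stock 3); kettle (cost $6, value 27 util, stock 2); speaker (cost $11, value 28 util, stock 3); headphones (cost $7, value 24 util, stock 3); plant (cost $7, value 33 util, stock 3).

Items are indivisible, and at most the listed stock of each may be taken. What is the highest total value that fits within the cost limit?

Best selections within cost 34 and stock limits:
- 2×kettle + 3×plant: cost 33, value 153
- 1×kettle + 1×headphones + 3×plant: cost 34, value 150
- 3×jacket + 2×kettle + 1×plant: cost 34, value 150
- 1×jacket + 1×kettle + 3×plant: cost 32, value 147
Best: 153 util.

153 util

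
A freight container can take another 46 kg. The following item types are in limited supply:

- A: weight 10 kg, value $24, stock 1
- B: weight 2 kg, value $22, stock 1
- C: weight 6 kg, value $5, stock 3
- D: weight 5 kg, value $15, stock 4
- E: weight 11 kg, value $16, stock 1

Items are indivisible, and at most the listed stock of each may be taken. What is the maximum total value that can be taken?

$122

Best selections within weight 46 and stock limits:
- 1×A + 1×B + 4×D + 1×E: weight 43, value 122
- 1×A + 1×B + 2×C + 4×D: weight 44, value 116
- 1×A + 1×B + 1×C + 3×D + 1×E: weight 44, value 112
Best: $122.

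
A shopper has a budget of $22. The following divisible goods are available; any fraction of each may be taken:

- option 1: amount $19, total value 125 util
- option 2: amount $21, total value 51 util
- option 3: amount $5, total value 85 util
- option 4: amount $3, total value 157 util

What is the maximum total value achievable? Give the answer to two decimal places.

Take in order of value per unit:
- option 4 (157/3 per unit): all 3 → value 157, running total 157.00
- option 3 (85/5 per unit): all 5 → value 85, running total 242.00
- option 1 (125/19 per unit): 14 of 19 → value 14×125/19 = 92.1053, running total 334.11
Total 334.11.

334.11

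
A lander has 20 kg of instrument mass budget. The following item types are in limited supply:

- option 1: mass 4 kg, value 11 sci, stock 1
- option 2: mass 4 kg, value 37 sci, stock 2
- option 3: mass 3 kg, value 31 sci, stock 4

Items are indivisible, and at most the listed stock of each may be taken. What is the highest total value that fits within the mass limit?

Top feasible selections:
- 2×option 2 + 4×option 3: mass 20, value 198
- 1×option 1 + 1×option 2 + 4×option 3: mass 20, value 172
Best: 198 sci.

198 sci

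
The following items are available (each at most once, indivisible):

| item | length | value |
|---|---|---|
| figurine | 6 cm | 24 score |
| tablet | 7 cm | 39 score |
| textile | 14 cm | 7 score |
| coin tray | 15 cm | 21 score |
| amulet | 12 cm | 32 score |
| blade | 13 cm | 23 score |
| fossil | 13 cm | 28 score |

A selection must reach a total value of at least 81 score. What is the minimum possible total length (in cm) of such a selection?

Subsets with value ≥ 81, sorted by total length:
- figurine+tablet+amulet: length 25, value 95
- figurine+tablet+fossil: length 26, value 91
- figurine+tablet+blade: length 26, value 86
Minimum length: 25 cm.

25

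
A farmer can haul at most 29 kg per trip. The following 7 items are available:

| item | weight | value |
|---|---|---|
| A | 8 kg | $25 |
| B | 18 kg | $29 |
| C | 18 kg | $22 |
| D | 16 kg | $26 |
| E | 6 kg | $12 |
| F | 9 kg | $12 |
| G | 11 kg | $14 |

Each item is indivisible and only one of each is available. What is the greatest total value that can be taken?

Check high-value combinations within 29 kg:
- A+B: weight 8+18=26, value 25+29=54
- A+D: weight 8+16=24, value 25+26=51
- A+E+G: weight 8+6+11=25, value 25+12+14=51
- A+F+G: weight 8+9+11=28, value 25+12+14=51
Best: $54.

$54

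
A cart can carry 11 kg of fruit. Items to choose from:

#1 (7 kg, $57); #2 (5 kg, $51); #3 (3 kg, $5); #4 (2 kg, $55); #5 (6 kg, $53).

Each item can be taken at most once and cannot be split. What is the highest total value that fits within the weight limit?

This is a 0/1 knapsack; check combinations near the capacity.
- #3+#4+#5: weight 3+2+6=11, value 5+55+53=113
- #1+#4: weight 7+2=9, value 57+55=112
- #2+#3+#4: weight 5+3+2=10, value 51+5+55=111
- #4+#5: weight 2+6=8, value 55+53=108
Best: $113.

$113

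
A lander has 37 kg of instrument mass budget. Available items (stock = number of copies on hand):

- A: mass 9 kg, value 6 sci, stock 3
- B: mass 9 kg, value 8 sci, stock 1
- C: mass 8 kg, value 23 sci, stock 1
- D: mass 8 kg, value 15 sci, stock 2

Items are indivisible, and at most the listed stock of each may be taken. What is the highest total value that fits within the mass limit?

Best selections within mass 37 and stock limits:
- 1×B + 1×C + 2×D: mass 33, value 61
- 1×A + 1×C + 2×D: mass 33, value 59
- 1×C + 2×D: mass 24, value 53
Best: 61 sci.

61 sci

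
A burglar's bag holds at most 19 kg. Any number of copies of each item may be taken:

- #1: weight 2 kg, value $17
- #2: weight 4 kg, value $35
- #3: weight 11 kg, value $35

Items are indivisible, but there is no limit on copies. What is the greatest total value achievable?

Best value-per-unit is #2 at 35/4; filling with it alone gives 4×35 = 140.
Optimal mix: 1×#1 + 4×#2 → weight 18, value 157.

$157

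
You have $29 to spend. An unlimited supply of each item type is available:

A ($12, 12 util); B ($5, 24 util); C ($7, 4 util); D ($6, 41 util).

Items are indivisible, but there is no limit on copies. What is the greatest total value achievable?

Best value-per-unit is D at 41/6; filling with it alone gives 4×41 = 164.
Optimal mix: 1×B + 4×D → cost 29, value 188.

188 util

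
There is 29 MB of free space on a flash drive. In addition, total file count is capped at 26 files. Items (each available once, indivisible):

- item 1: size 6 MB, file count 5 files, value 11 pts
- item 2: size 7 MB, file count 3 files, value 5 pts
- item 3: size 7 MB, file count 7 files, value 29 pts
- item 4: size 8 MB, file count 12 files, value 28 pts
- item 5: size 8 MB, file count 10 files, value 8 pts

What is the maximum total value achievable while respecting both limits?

Feasible sets respecting both limits:
- item 1+item 3+item 4: size 21, file count 24, value 68
- item 2+item 3+item 4: size 22, file count 22, value 62
- item 3+item 4: size 15, file count 19, value 57
- item 1+item 2+item 3+item 5: size 28, file count 25, value 53
Best: 68 pts.

68 pts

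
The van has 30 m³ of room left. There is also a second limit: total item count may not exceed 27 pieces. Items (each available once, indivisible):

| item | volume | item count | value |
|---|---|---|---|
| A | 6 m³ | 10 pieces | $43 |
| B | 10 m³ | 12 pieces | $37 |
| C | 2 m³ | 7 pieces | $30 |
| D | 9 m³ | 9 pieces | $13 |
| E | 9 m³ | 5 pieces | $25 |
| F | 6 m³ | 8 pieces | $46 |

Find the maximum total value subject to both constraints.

$119

Feasible sets respecting both limits:
- A+C+F: volume 14, item count 25, value 119
- A+E+F: volume 21, item count 23, value 114
- B+C+F: volume 18, item count 27, value 113
- B+E+F: volume 25, item count 25, value 108
Best: $119.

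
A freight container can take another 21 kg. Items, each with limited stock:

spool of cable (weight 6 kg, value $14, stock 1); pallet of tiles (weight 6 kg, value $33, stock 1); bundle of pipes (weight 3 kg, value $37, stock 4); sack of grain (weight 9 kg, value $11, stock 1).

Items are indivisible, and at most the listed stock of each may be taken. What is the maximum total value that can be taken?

Top feasible selections:
- 1×pallet of tiles + 4×bundle of pipes: weight 18, value 181
- 1×spool of cable + 4×bundle of pipes: weight 18, value 162
- 4×bundle of pipes + 1×sack of grain: weight 21, value 159
Best: $181.

$181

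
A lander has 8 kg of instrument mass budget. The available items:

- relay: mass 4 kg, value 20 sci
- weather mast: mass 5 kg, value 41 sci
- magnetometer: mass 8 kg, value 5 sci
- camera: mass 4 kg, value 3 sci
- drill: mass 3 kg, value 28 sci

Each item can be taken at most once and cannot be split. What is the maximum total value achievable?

Check high-value combinations within 8 kg:
- weather mast+drill: mass 5+3=8, value 41+28=69
- relay+drill: mass 4+3=7, value 20+28=48
- weather mast: mass 5, value 41
- camera+drill: mass 4+3=7, value 3+28=31
- drill: mass 3, value 28
Best: 69 sci.

69 sci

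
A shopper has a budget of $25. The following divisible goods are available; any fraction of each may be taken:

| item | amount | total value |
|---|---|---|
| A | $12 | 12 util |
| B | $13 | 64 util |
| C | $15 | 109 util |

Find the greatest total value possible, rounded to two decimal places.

Take in order of value per unit:
- C (109/15 per unit): all 15 → value 109, running total 109.00
- B (64/13 per unit): 10 of 13 → value 10×64/13 = 49.2308, running total 158.23
Total 158.23.

158.23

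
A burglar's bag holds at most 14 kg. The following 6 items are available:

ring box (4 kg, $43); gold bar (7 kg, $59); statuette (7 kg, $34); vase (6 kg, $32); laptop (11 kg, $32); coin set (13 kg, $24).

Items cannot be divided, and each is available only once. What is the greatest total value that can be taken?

$102

This is a 0/1 knapsack; check combinations near the capacity.
- ring box+gold bar: weight 4+7=11, value 43+59=102
- gold bar+statuette: weight 7+7=14, value 59+34=93
- gold bar+vase: weight 7+6=13, value 59+32=91
- ring box+statuette: weight 4+7=11, value 43+34=77
Best: $102.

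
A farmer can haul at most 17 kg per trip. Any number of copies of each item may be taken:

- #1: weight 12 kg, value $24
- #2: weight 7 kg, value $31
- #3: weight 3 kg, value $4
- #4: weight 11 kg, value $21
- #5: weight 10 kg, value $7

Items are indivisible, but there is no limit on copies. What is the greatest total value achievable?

Best value-per-unit is #2 at 31/7; filling with it alone gives 2×31 = 62.
Optimal mix: 2×#2 + 1×#3 → weight 17, value 66.

$66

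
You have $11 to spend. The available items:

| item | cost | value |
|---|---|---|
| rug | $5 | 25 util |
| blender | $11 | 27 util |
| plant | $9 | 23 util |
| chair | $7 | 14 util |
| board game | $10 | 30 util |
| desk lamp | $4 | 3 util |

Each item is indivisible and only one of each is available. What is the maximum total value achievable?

30 util

This is a 0/1 knapsack; check combinations near the capacity.
- board game: cost 10, value 30
- rug+desk lamp: cost 5+4=9, value 25+3=28
- blender: cost 11, value 27
Best: 30 util.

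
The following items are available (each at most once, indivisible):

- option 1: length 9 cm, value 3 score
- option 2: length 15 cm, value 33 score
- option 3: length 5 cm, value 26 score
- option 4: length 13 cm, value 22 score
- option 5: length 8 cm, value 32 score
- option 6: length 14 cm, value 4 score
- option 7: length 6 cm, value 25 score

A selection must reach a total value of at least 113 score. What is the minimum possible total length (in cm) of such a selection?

Subsets with value ≥ 113, sorted by total length:
- option 2+option 3+option 5+option 7: length 34, value 116
- option 2+option 3+option 4+option 5: length 41, value 113
- option 1+option 2+option 3+option 5+option 7: length 43, value 119
- option 2+option 3+option 4+option 5+option 7: length 47, value 138
Minimum length: 34 cm.

34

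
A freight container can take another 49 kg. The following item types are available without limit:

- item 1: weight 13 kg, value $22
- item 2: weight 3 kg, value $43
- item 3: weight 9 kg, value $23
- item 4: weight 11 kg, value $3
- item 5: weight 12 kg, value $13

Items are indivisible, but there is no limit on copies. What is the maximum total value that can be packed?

Best value-per-unit is item 2 at 43/3, and filling with it alone uses weight 16×3=48. No mix of the others beats 16×43 = 688.

$688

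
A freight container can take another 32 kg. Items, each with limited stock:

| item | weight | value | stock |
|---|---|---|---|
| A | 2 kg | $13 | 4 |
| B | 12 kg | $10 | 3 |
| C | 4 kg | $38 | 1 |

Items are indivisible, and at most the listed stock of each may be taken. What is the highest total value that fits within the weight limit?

$100

Top feasible selections:
- 4×A + 1×B + 1×C: weight 24, value 100
- 4×A + 1×C: weight 12, value 90
Best: $100.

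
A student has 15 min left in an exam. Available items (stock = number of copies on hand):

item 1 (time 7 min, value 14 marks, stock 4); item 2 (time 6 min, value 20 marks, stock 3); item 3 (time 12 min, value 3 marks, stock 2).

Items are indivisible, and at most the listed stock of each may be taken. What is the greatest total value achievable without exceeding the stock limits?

40 marks

Top feasible selections:
- 2×item 2: time 12, value 40
- 1×item 1 + 1×item 2: time 13, value 34
Best: 40 marks.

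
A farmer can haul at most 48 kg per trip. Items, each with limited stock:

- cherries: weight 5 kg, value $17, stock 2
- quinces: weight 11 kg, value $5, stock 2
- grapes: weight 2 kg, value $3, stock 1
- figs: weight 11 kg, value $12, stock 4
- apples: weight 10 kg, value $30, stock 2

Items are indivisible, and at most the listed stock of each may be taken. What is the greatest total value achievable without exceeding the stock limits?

$109

Top feasible selections:
- 2×cherries + 1×grapes + 1×figs + 2×apples: weight 43, value 109
- 2×cherries + 1×figs + 2×apples: weight 41, value 106
Best: $109.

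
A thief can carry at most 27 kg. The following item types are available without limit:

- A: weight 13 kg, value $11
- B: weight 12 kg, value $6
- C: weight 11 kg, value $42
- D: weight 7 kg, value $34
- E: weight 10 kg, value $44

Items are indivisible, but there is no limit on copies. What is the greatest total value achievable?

$122

Best value-per-unit is D at 34/7; filling with it alone gives 3×34 = 102.
Optimal mix: 1×D + 2×E → weight 27, value 122.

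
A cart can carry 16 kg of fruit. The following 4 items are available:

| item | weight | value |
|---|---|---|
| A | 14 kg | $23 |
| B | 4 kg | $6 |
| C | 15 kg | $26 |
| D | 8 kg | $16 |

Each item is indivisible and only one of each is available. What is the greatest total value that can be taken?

$26

Check high-value combinations within 16 kg:
- C: weight 15, value 26
- A: weight 14, value 23
- B+D: weight 4+8=12, value 6+16=22
- D: weight 8, value 16
- B: weight 4, value 6
Best: $26.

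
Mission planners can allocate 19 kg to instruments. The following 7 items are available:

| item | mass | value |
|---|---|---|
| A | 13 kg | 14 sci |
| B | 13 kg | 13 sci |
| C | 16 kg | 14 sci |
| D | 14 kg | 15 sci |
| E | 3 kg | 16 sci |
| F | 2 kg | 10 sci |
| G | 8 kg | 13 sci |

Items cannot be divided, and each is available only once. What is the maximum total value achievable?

Check high-value combinations within 19 kg:
- D+E+F: mass 14+3+2=19, value 15+16+10=41
- A+E+F: mass 13+3+2=18, value 14+16+10=40
- E+F+G: mass 3+2+8=13, value 16+10+13=39
- B+E+F: mass 13+3+2=18, value 13+16+10=39
Best: 41 sci.

41 sci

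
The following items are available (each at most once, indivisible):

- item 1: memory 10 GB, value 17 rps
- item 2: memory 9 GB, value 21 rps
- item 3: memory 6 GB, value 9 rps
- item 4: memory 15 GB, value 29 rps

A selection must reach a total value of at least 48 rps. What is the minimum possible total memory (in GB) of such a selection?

24

Subsets with value ≥ 48, sorted by total memory:
- item 2+item 4: memory 24, value 50
- item 2+item 3+item 4: memory 30, value 59
- item 1+item 3+item 4: memory 31, value 55
Minimum memory: 24 GB.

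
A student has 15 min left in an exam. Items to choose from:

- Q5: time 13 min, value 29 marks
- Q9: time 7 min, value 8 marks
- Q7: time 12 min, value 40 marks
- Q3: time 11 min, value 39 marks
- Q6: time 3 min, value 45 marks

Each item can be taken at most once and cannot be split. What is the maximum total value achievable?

85 marks

Check high-value combinations within 15 min:
- Q7+Q6: time 12+3=15, value 40+45=85
- Q3+Q6: time 11+3=14, value 39+45=84
- Q9+Q6: time 7+3=10, value 8+45=53
- Q6: time 3, value 45
- Q7: time 12, value 40
Best: 85 marks.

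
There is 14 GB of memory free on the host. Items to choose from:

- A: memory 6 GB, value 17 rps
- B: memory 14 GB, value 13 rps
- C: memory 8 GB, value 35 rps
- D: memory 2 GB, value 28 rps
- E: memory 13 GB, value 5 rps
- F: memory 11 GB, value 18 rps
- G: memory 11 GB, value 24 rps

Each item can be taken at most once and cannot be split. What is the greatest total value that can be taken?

Check high-value combinations within 14 GB:
- C+D: memory 8+2=10, value 35+28=63
- D+G: memory 2+11=13, value 28+24=52
- A+C: memory 6+8=14, value 17+35=52
Best: 63 rps.

63 rps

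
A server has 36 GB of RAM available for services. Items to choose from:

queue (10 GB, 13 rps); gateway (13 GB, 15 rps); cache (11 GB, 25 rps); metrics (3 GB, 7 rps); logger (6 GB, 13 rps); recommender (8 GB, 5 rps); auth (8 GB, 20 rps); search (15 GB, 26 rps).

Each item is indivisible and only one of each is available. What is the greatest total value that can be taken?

71 rps

Check high-value combinations within 36 GB:
- cache+auth+search: memory 11+8+15=34, value 25+20+26=71
- queue+cache+logger+auth: memory 10+11+6+8=35, value 13+25+13+20=71
- cache+metrics+logger+search: memory 11+3+6+15=35, value 25+7+13+26=71
- cache+metrics+logger+recommender+auth: memory 11+3+6+8+8=36, value 25+7+13+5+20=70
Best: 71 rps.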